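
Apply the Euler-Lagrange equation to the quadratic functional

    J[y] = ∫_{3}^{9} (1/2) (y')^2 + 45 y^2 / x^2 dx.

The Lagrangian is L = (1/2) (y')^2 + 45 y^2 / x^2.
Compute ∂L/∂y = 90y/x^2, ∂L/∂y' = y'.
The Euler-Lagrange equation d/dx(∂L/∂y') − ∂L/∂y = 0 reduces to
    y'' − 90/x^2 · y = 0  (x > 0).
Its general solution is
    y(x) = A x^10 + B x^(-9),
with A, B fixed by the endpoint conditions.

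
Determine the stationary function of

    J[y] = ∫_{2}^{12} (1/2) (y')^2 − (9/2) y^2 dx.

The Lagrangian is L = (1/2) (y')^2 − (9/2) y^2.
Compute ∂L/∂y = -9y, ∂L/∂y' = y'.
The Euler-Lagrange equation d/dx(∂L/∂y') − ∂L/∂y = 0 reduces to
    y'' + 9 y = 0.
Its general solution is
    y(x) = A sin(3x) + B cos(3x),
with A, B fixed by the endpoint conditions.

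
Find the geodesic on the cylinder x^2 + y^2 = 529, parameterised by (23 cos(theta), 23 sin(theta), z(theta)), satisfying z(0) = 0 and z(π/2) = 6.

Parameterise the cylinder of radius R = 23 as
    r(θ) = (23 cos θ, 23 sin θ, z(θ)).
The arc-length element is
    ds = sqrt(529 + (dz/dθ)^2) dθ,
so the Lagrangian is L = sqrt(529 + z'^2).
L depends on z' only, not on z or θ, so ∂L/∂z = 0 and
    ∂L/∂z' = z' / sqrt(529 + z'^2).
The Euler-Lagrange equation gives
    d/dθ( z' / sqrt(529 + z'^2) ) = 0,
so z' is constant. Integrating once:
    z(θ) = a θ + b,
a helix on the cylinder (a straight line when the cylinder is unrolled). The constants a, b are determined by the endpoint conditions.
With endpoint conditions z(0) = 0 and z(π/2) = 6: from z(0) = b we get b = 0, and a·π/2 + 0 = 6 gives a = 12/π, so
    z(θ) = (12/π) θ.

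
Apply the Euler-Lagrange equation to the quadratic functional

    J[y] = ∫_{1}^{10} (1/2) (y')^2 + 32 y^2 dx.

The Lagrangian is L = (1/2) (y')^2 + 32 y^2.
Compute ∂L/∂y = 64y, ∂L/∂y' = y'.
The Euler-Lagrange equation d/dx(∂L/∂y') − ∂L/∂y = 0 reduces to
    y'' − 64 y = 0.
Its general solution is
    y(x) = A e^(8x) + B e^(−8x),
with A, B fixed by the endpoint conditions.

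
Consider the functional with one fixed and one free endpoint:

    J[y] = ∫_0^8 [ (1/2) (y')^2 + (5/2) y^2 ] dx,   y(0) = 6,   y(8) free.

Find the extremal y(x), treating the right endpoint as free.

The Lagrangian L = (1/2) (y')^2 + (5/2) y^2 gives
    ∂L/∂y = 5 y,   ∂L/∂y' = y'.
Euler-Lagrange: y'' − 5 y = 0.
With k = sqrt(5), the general solution is
    y(x) = A cosh(sqrt(5) x) + B sinh(sqrt(5) x).
Fixed left endpoint y(0) = 6 ⇒ A = 6.
The right endpoint x = 8 is free, so the natural (transversality) condition is ∂L/∂y' |_{x=8} = 0, i.e. y'(8) = 0.
Compute y'(x) = A k sinh(k x) + B k cosh(k x), so
    y'(8) = A k sinh(k·8) + B k cosh(k·8) = 0
    ⇒ B = −A tanh(k·8) = − 6 tanh(sqrt(5)·8).
Therefore the extremal is
    y(x) = 6 cosh(sqrt(5) x) − 6 tanh(sqrt(5)·8) sinh(sqrt(5) x).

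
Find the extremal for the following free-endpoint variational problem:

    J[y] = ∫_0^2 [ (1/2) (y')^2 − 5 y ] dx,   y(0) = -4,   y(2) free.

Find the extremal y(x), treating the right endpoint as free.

The Lagrangian L = (1/2) (y')^2 − 5 y gives
    ∂L/∂y = −5,   ∂L/∂y' = y'.
Euler-Lagrange: d/dx(y') − (−5) = 0, i.e. y'' + 5 = 0, so
    y(x) = −(5/2) x^2 + C1 x + C2.
Fixed left endpoint y(0) = -4 ⇒ C2 = -4.
The right endpoint x = 2 is free, so the natural (transversality) condition is ∂L/∂y' |_{x=2} = 0, i.e. y'(2) = 0.
Compute y'(x) = −5 x + C1, so y'(2) = −10 + C1 = 0 ⇒ C1 = 10.
Therefore the extremal is
    y(x) = −(5/2) x^2 + 10 x − 4.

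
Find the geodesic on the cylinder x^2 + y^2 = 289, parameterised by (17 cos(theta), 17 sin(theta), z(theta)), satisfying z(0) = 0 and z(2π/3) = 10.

Parameterise the cylinder of radius R = 17 as
    r(θ) = (17 cos θ, 17 sin θ, z(θ)).
The arc-length element is
    ds = sqrt(289 + (dz/dθ)^2) dθ,
so the Lagrangian is L = sqrt(289 + z'^2).
L depends on z' only, not on z or θ, so ∂L/∂z = 0 and
    ∂L/∂z' = z' / sqrt(289 + z'^2).
The Euler-Lagrange equation gives
    d/dθ( z' / sqrt(289 + z'^2) ) = 0,
so z' is constant. Integrating once:
    z(θ) = a θ + b,
a helix on the cylinder (a straight line when the cylinder is unrolled). The constants a, b are determined by the endpoint conditions.
With endpoint conditions z(0) = 0 and z(2π/3) = 10: from z(0) = b we get b = 0, and a·2π/3 + 0 = 10 gives a = 15/π, so
    z(θ) = (15/π) θ.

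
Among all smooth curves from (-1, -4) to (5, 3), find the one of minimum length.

Arc-length functional: J[y] = ∫ sqrt(1 + (y')^2) dx.
Lagrangian L = sqrt(1 + (y')^2) has no explicit y dependence, so ∂L/∂y = 0 and the Euler-Lagrange equation gives
    d/dx( y' / sqrt(1 + (y')^2) ) = 0  ⇒  y' / sqrt(1 + (y')^2) = const.
Hence y' is constant, so y(x) is affine.
Fitting the endpoints (-1, -4) and (5, 3):
    slope m = (3 − (-4)) / (5 − (-1)) = 7/6,
    intercept c = (-4) − m·(-1) = -17/6.
Extremal: y(x) = (7/6) x - 17/6.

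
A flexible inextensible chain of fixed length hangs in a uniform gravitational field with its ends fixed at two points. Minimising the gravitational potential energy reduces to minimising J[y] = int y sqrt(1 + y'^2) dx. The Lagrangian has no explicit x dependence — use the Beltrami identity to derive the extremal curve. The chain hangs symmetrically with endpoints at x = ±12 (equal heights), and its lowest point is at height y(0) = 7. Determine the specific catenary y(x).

The Lagrangian L(y, y') = y sqrt(1 + y'^2) has no explicit x dependence, so the Beltrami identity applies:
    L − y' ∂L/∂y' = C.
Compute ∂L/∂y' = y · y' / sqrt(1 + y'^2). Then
    L − y' ∂L/∂y'
    = y sqrt(1 + y'^2) − y · y'^2 / sqrt(1 + y'^2)
    = y (1 + y'^2 − y'^2) / sqrt(1 + y'^2)
    = y / sqrt(1 + y'^2) = C.
Squaring gives y^2 = C^2 (1 + y'^2), i.e.
    y'^2 = y^2 / C^2 − 1.
Separating variables,
    dy / sqrt(y^2 − C^2) = dx / C,
and integrating gives arccosh(y / C) = (x − a)/C, so
    y(x) = C cosh((x − a)/C),
the catenary. The constants C and a are fixed by the two endpoint conditions (and, for the hanging-chain problem, the length constraint selects C).
Now fit the given data. The endpoints x = ±12 are symmetric at equal height, so the catenary is even about its minimum: a = 0 and y(x) = C cosh(x/C). The lowest point is y(0) = C cosh(0) = C, and we are told y(0) = 7, so C = 7. Therefore
    y(x) = 7 cosh(x/7),
and at the endpoints
    y(±12) = 7 cosh(12/7).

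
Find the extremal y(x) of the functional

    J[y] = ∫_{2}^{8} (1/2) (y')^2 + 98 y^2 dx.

The Lagrangian is L = (1/2) (y')^2 + 98 y^2.
Compute ∂L/∂y = 196y, ∂L/∂y' = y'.
The Euler-Lagrange equation d/dx(∂L/∂y') − ∂L/∂y = 0 reduces to
    y'' − 196 y = 0.
Its general solution is
    y(x) = A e^(14x) + B e^(−14x),
with A, B fixed by the endpoint conditions.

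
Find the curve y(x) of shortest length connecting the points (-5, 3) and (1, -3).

Arc-length functional: J[y] = ∫ sqrt(1 + (y')^2) dx.
Lagrangian L = sqrt(1 + (y')^2) has no explicit y dependence, so ∂L/∂y = 0 and the Euler-Lagrange equation gives
    d/dx( y' / sqrt(1 + (y')^2) ) = 0  ⇒  y' / sqrt(1 + (y')^2) = const.
Hence y' is constant, so y(x) is affine.
Fitting the endpoints (-5, 3) and (1, -3):
    slope m = ((-3) − 3) / (1 − (-5)) = -1,
    intercept c = 3 − m·(-5) = -2.
Extremal: y(x) = -x - 2.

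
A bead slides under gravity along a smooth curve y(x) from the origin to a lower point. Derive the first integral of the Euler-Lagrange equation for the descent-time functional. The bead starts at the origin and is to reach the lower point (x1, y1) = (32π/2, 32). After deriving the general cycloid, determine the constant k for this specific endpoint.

The Lagrangian L = sqrt((1 + y'^2) / y) has no explicit x dependence, so the Beltrami identity applies:
    L − y' ∂L/∂y' = C.
Compute ∂L/∂y' = y' / sqrt(y (1 + y'^2)).
Substitute:
    sqrt((1 + y'^2)/y) − y'·y' / sqrt(y (1 + y'^2))
    = (1 + y'^2) / sqrt(y (1 + y'^2)) − y'^2 / sqrt(y (1 + y'^2))
    = 1 / sqrt(y (1 + y'^2)) = C.
Squaring and rearranging gives the first integral
    y (1 + y'^2) = 1/C^2 =: k   (constant).
Solving this first-order ODE by the substitution
    y = (k/2)(1 − cos θ)
yields the cycloid parameterisation
    x(θ) = (k/2)(θ − sin θ),   y(θ) = (k/2)(1 − cos θ).
The constant k is fixed by the endpoint condition.
Now fit the given lower endpoint (x1, y1) = (32π/2, 32). At the bottom of the first arch (θ = π), the parametric equations give
    y(π) = (k/2)(1 − cos π) = k,
    x(π) = (k/2)(π − sin π) = kπ/2.
Matching y(π) = 32 gives k = 32, consistent with x(π) = 32π/2. Therefore the specific cycloid is
    x(θ) = (32/2)(θ − sin θ),   y(θ) = (32/2)(1 − cos θ).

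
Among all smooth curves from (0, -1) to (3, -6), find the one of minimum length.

Arc-length functional: J[y] = ∫ sqrt(1 + (y')^2) dx.
Lagrangian L = sqrt(1 + (y')^2) has no explicit y dependence, so ∂L/∂y = 0 and the Euler-Lagrange equation gives
    d/dx( y' / sqrt(1 + (y')^2) ) = 0  ⇒  y' / sqrt(1 + (y')^2) = const.
Hence y' is constant, so y(x) is affine.
Fitting the endpoints (0, -1) and (3, -6):
    slope m = ((-6) − (-1)) / (3 − 0) = -5/3,
    intercept c = (-1) − m·0 = -1.
Extremal: y(x) = (-5/3) x - 1.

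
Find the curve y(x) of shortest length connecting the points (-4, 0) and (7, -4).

Arc-length functional: J[y] = ∫ sqrt(1 + (y')^2) dx.
Lagrangian L = sqrt(1 + (y')^2) has no explicit y dependence, so ∂L/∂y = 0 and the Euler-Lagrange equation gives
    d/dx( y' / sqrt(1 + (y')^2) ) = 0  ⇒  y' / sqrt(1 + (y')^2) = const.
Hence y' is constant, so y(x) is affine.
Fitting the endpoints (-4, 0) and (7, -4):
    slope m = ((-4) − 0) / (7 − (-4)) = -4/11,
    intercept c = 0 − m·(-4) = -16/11.
Extremal: y(x) = (-4/11) x - 16/11.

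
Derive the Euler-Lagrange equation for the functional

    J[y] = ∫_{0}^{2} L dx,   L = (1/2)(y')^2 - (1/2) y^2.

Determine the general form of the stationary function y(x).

The Lagrangian is L = (1/2)(y')^2 - (1/2) y^2.
∂L/∂y = -y.
∂L/∂y' = y'.
The Euler-Lagrange equation d/dx(∂L/∂y') − ∂L/∂y = 0 becomes:
    y'' + y = 0
General solution: y(x) = A sin(x) + B cos(x), where A and B are arbitrary constants fixed by the endpoint conditions.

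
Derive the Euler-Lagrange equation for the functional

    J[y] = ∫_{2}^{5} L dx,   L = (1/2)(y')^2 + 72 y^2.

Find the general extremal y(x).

The Lagrangian is L = (1/2)(y')^2 + 72 y^2.
∂L/∂y = 144y.
∂L/∂y' = y'.
The Euler-Lagrange equation d/dx(∂L/∂y') − ∂L/∂y = 0 becomes:
    y'' - 144 y = 0
General solution: y(x) = A e^(12x) + B e^(-12x), where A and B are arbitrary constants fixed by the endpoint conditions.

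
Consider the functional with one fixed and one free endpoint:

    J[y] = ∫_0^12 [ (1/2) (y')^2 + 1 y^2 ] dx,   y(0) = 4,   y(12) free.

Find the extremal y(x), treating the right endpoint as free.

The Lagrangian L = (1/2) (y')^2 + 1 y^2 gives
    ∂L/∂y = 2 y,   ∂L/∂y' = y'.
Euler-Lagrange: y'' − 2 y = 0.
With k = sqrt(2), the general solution is
    y(x) = A cosh(sqrt(2) x) + B sinh(sqrt(2) x).
Fixed left endpoint y(0) = 4 ⇒ A = 4.
The right endpoint x = 12 is free, so the natural (transversality) condition is ∂L/∂y' |_{x=12} = 0, i.e. y'(12) = 0.
Compute y'(x) = A k sinh(k x) + B k cosh(k x), so
    y'(12) = A k sinh(k·12) + B k cosh(k·12) = 0
    ⇒ B = −A tanh(k·12) = − 4 tanh(sqrt(2)·12).
Therefore the extremal is
    y(x) = 4 cosh(sqrt(2) x) − 4 tanh(sqrt(2)·12) sinh(sqrt(2) x).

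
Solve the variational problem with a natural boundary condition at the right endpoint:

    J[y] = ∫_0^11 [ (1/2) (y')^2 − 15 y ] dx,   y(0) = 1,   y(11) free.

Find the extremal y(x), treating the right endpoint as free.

The Lagrangian L = (1/2) (y')^2 − 15 y gives
    ∂L/∂y = −15,   ∂L/∂y' = y'.
Euler-Lagrange: d/dx(y') − (−15) = 0, i.e. y'' + 15 = 0, so
    y(x) = −(15/2) x^2 + C1 x + C2.
Fixed left endpoint y(0) = 1 ⇒ C2 = 1.
The right endpoint x = 11 is free, so the natural (transversality) condition is ∂L/∂y' |_{x=11} = 0, i.e. y'(11) = 0.
Compute y'(x) = −15 x + C1, so y'(11) = −165 + C1 = 0 ⇒ C1 = 165.
Therefore the extremal is
    y(x) = −(15/2) x^2 + 165 x + 1.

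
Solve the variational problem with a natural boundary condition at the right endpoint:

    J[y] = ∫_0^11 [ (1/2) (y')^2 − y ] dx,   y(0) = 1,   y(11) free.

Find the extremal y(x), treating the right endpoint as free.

The Lagrangian L = (1/2) (y')^2 − y gives
    ∂L/∂y = −1,   ∂L/∂y' = y'.
Euler-Lagrange: d/dx(y') − (−1) = 0, i.e. y'' + 1 = 0, so
    y(x) = −(1/2) x^2 + C1 x + C2.
Fixed left endpoint y(0) = 1 ⇒ C2 = 1.
The right endpoint x = 11 is free, so the natural (transversality) condition is ∂L/∂y' |_{x=11} = 0, i.e. y'(11) = 0.
Compute y'(x) = −1 x + C1, so y'(11) = −11 + C1 = 0 ⇒ C1 = 11.
Therefore the extremal is
    y(x) = −x^2/2 + 11 x + 1.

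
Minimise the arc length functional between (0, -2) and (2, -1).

Arc-length functional: J[y] = ∫ sqrt(1 + (y')^2) dx.
Lagrangian L = sqrt(1 + (y')^2) has no explicit y dependence, so ∂L/∂y = 0 and the Euler-Lagrange equation gives
    d/dx( y' / sqrt(1 + (y')^2) ) = 0  ⇒  y' / sqrt(1 + (y')^2) = const.
Hence y' is constant, so y(x) is affine.
Fitting the endpoints (0, -2) and (2, -1):
    slope m = ((-1) − (-2)) / (2 − 0) = 1/2,
    intercept c = (-2) − m·0 = -2.
Extremal: y(x) = (1/2) x - 2.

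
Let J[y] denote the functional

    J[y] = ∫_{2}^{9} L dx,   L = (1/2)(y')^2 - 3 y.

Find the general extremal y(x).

The Lagrangian is L = (1/2)(y')^2 - 3 y.
∂L/∂y = -3.
∂L/∂y' = y'.
The Euler-Lagrange equation d/dx(∂L/∂y') − ∂L/∂y = 0 becomes:
    y'' + 3 = 0
General solution: y(x) = -(3/2) x^2 + A x + B, where A and B are arbitrary constants fixed by the endpoint conditions.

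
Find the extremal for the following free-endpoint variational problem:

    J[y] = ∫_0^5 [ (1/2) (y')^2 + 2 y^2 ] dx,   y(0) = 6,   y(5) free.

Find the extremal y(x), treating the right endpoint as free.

The Lagrangian L = (1/2) (y')^2 + 2 y^2 gives
    ∂L/∂y = 4 y,   ∂L/∂y' = y'.
Euler-Lagrange: y'' − 4 y = 0.
With k = 2, the general solution is
    y(x) = A cosh(2 x) + B sinh(2 x).
Fixed left endpoint y(0) = 6 ⇒ A = 6.
The right endpoint x = 5 is free, so the natural (transversality) condition is ∂L/∂y' |_{x=5} = 0, i.e. y'(5) = 0.
Compute y'(x) = A k sinh(k x) + B k cosh(k x), so
    y'(5) = A k sinh(k·5) + B k cosh(k·5) = 0
    ⇒ B = −A tanh(k·5) = − 6 tanh(2·5).
Therefore the extremal is
    y(x) = 6 cosh(2 x) − 6 tanh(2·5) sinh(2 x).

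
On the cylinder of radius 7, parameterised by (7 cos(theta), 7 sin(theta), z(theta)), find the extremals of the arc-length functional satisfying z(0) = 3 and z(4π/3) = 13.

Parameterise the cylinder of radius R = 7 as
    r(θ) = (7 cos θ, 7 sin θ, z(θ)).
The arc-length element is
    ds = sqrt(49 + (dz/dθ)^2) dθ,
so the Lagrangian is L = sqrt(49 + z'^2).
L depends on z' only, not on z or θ, so ∂L/∂z = 0 and
    ∂L/∂z' = z' / sqrt(49 + z'^2).
The Euler-Lagrange equation gives
    d/dθ( z' / sqrt(49 + z'^2) ) = 0,
so z' is constant. Integrating once:
    z(θ) = a θ + b,
a helix on the cylinder (a straight line when the cylinder is unrolled). The constants a, b are determined by the endpoint conditions.
With endpoint conditions z(0) = 3 and z(4π/3) = 13: from z(0) = b we get b = 3, and a·4π/3 + 3 = 13 gives a = 15/(2π), so
    z(θ) = (15/(2π)) θ + 3.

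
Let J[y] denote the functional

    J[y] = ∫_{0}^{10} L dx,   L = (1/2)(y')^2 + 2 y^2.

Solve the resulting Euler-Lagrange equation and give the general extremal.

The Lagrangian is L = (1/2)(y')^2 + 2 y^2.
∂L/∂y = 4y.
∂L/∂y' = y'.
The Euler-Lagrange equation d/dx(∂L/∂y') − ∂L/∂y = 0 becomes:
    y'' - 4 y = 0
General solution: y(x) = A e^(2x) + B e^(-2x), where A and B are arbitrary constants fixed by the endpoint conditions.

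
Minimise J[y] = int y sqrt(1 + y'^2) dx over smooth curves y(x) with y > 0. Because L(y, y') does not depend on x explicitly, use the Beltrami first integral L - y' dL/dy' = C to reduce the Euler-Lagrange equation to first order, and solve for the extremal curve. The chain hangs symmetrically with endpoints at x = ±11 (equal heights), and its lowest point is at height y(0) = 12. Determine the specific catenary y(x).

The Lagrangian L(y, y') = y sqrt(1 + y'^2) has no explicit x dependence, so the Beltrami identity applies:
    L − y' ∂L/∂y' = C.
Compute ∂L/∂y' = y · y' / sqrt(1 + y'^2). Then
    L − y' ∂L/∂y'
    = y sqrt(1 + y'^2) − y · y'^2 / sqrt(1 + y'^2)
    = y (1 + y'^2 − y'^2) / sqrt(1 + y'^2)
    = y / sqrt(1 + y'^2) = C.
Squaring gives y^2 = C^2 (1 + y'^2), i.e.
    y'^2 = y^2 / C^2 − 1.
Separating variables,
    dy / sqrt(y^2 − C^2) = dx / C,
and integrating gives arccosh(y / C) = (x − a)/C, so
    y(x) = C cosh((x − a)/C),
the catenary. The constants C and a are fixed by the two endpoint conditions (and, for the hanging-chain problem, the length constraint selects C).
Now fit the given data. The endpoints x = ±11 are symmetric at equal height, so the catenary is even about its minimum: a = 0 and y(x) = C cosh(x/C). The lowest point is y(0) = C cosh(0) = C, and we are told y(0) = 12, so C = 12. Therefore
    y(x) = 12 cosh(x/12),
and at the endpoints
    y(±11) = 12 cosh(11/12).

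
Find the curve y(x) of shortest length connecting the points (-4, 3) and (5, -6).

Arc-length functional: J[y] = ∫ sqrt(1 + (y')^2) dx.
Lagrangian L = sqrt(1 + (y')^2) has no explicit y dependence, so ∂L/∂y = 0 and the Euler-Lagrange equation gives
    d/dx( y' / sqrt(1 + (y')^2) ) = 0  ⇒  y' / sqrt(1 + (y')^2) = const.
Hence y' is constant, so y(x) is affine.
Fitting the endpoints (-4, 3) and (5, -6):
    slope m = ((-6) − 3) / (5 − (-4)) = -1,
    intercept c = 3 − m·(-4) = -1.
Extremal: y(x) = -x - 1.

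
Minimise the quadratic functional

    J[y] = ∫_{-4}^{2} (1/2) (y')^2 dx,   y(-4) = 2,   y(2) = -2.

The Lagrangian is L = (1/2) (y')^2.
Compute ∂L/∂y = 0, ∂L/∂y' = y'.
The Euler-Lagrange equation d/dx(∂L/∂y') − ∂L/∂y = 0 reduces to
    y'' = 0.
Its general solution is
    y(x) = A x + B,
with A, B fixed by the endpoint conditions.
Applying the endpoint conditions y(-4) = 2 and y(2) = -2: solve A·-4 + B = 2 and A·2 + B = -2. Subtracting gives A(2 − -4) = -2 − 2, so A = -2/3, and B = 2 − A·-4 = -2/3. Therefore
    y(x) = (-2/3) x - 2/3.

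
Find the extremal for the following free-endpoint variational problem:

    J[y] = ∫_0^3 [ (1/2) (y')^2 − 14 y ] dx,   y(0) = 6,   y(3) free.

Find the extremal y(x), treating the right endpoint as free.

The Lagrangian L = (1/2) (y')^2 − 14 y gives
    ∂L/∂y = −14,   ∂L/∂y' = y'.
Euler-Lagrange: d/dx(y') − (−14) = 0, i.e. y'' + 14 = 0, so
    y(x) = −(14/2) x^2 + C1 x + C2.
Fixed left endpoint y(0) = 6 ⇒ C2 = 6.
The right endpoint x = 3 is free, so the natural (transversality) condition is ∂L/∂y' |_{x=3} = 0, i.e. y'(3) = 0.
Compute y'(x) = −14 x + C1, so y'(3) = −42 + C1 = 0 ⇒ C1 = 42.
Therefore the extremal is
    y(x) = −7 x^2 + 42 x + 6.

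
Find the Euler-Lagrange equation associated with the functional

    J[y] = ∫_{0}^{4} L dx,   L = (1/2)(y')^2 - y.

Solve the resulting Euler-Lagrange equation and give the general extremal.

The Lagrangian is L = (1/2)(y')^2 - y.
∂L/∂y = -1.
∂L/∂y' = y'.
The Euler-Lagrange equation d/dx(∂L/∂y') − ∂L/∂y = 0 becomes:
    y'' + 1 = 0
General solution: y(x) = -x^2/2 + A x + B, where A and B are arbitrary constants fixed by the endpoint conditions.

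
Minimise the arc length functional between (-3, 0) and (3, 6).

Arc-length functional: J[y] = ∫ sqrt(1 + (y')^2) dx.
Lagrangian L = sqrt(1 + (y')^2) has no explicit y dependence, so ∂L/∂y = 0 and the Euler-Lagrange equation gives
    d/dx( y' / sqrt(1 + (y')^2) ) = 0  ⇒  y' / sqrt(1 + (y')^2) = const.
Hence y' is constant, so y(x) is affine.
Fitting the endpoints (-3, 0) and (3, 6):
    slope m = (6 − 0) / (3 − (-3)) = 1,
    intercept c = 0 − m·(-3) = 3.
Extremal: y(x) = x + 3.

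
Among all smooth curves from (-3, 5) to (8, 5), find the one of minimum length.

Arc-length functional: J[y] = ∫ sqrt(1 + (y')^2) dx.
Lagrangian L = sqrt(1 + (y')^2) has no explicit y dependence, so ∂L/∂y = 0 and the Euler-Lagrange equation gives
    d/dx( y' / sqrt(1 + (y')^2) ) = 0  ⇒  y' / sqrt(1 + (y')^2) = const.
Hence y' is constant, so y(x) is affine.
Fitting the endpoints (-3, 5) and (8, 5):
    slope m = (5 − 5) / (8 − (-3)) = 0,
    intercept c = 5 − m·(-3) = 5.
Extremal: y(x) = 5.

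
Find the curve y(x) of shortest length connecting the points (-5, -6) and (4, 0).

Arc-length functional: J[y] = ∫ sqrt(1 + (y')^2) dx.
Lagrangian L = sqrt(1 + (y')^2) has no explicit y dependence, so ∂L/∂y = 0 and the Euler-Lagrange equation gives
    d/dx( y' / sqrt(1 + (y')^2) ) = 0  ⇒  y' / sqrt(1 + (y')^2) = const.
Hence y' is constant, so y(x) is affine.
Fitting the endpoints (-5, -6) and (4, 0):
    slope m = (0 − (-6)) / (4 − (-5)) = 2/3,
    intercept c = (-6) − m·(-5) = -8/3.
Extremal: y(x) = (2/3) x - 8/3.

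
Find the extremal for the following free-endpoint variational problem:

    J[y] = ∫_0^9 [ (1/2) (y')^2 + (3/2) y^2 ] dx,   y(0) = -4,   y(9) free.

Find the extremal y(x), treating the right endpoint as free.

The Lagrangian L = (1/2) (y')^2 + (3/2) y^2 gives
    ∂L/∂y = 3 y,   ∂L/∂y' = y'.
Euler-Lagrange: y'' − 3 y = 0.
With k = sqrt(3), the general solution is
    y(x) = A cosh(sqrt(3) x) + B sinh(sqrt(3) x).
Fixed left endpoint y(0) = -4 ⇒ A = -4.
The right endpoint x = 9 is free, so the natural (transversality) condition is ∂L/∂y' |_{x=9} = 0, i.e. y'(9) = 0.
Compute y'(x) = A k sinh(k x) + B k cosh(k x), so
    y'(9) = A k sinh(k·9) + B k cosh(k·9) = 0
    ⇒ B = −A tanh(k·9) = 4 tanh(sqrt(3)·9).
Therefore the extremal is
    y(x) = −4 cosh(sqrt(3) x) + 4 tanh(sqrt(3)·9) sinh(sqrt(3) x).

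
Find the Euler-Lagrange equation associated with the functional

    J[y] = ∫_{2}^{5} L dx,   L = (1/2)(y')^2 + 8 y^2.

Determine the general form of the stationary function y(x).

The Lagrangian is L = (1/2)(y')^2 + 8 y^2.
∂L/∂y = 16y.
∂L/∂y' = y'.
The Euler-Lagrange equation d/dx(∂L/∂y') − ∂L/∂y = 0 becomes:
    y'' - 16 y = 0
General solution: y(x) = A e^(4x) + B e^(-4x), where A and B are arbitrary constants fixed by the endpoint conditions.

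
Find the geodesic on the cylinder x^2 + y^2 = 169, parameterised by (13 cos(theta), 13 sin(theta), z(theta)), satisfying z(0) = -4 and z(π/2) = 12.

Parameterise the cylinder of radius R = 13 as
    r(θ) = (13 cos θ, 13 sin θ, z(θ)).
The arc-length element is
    ds = sqrt(169 + (dz/dθ)^2) dθ,
so the Lagrangian is L = sqrt(169 + z'^2).
L depends on z' only, not on z or θ, so ∂L/∂z = 0 and
    ∂L/∂z' = z' / sqrt(169 + z'^2).
The Euler-Lagrange equation gives
    d/dθ( z' / sqrt(169 + z'^2) ) = 0,
so z' is constant. Integrating once:
    z(θ) = a θ + b,
a helix on the cylinder (a straight line when the cylinder is unrolled). The constants a, b are determined by the endpoint conditions.
With endpoint conditions z(0) = -4 and z(π/2) = 12: from z(0) = b we get b = -4, and a·π/2 + -4 = 12 gives a = 32/π, so
    z(θ) = (32/π) θ − 4.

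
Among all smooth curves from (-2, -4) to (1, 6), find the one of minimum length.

Arc-length functional: J[y] = ∫ sqrt(1 + (y')^2) dx.
Lagrangian L = sqrt(1 + (y')^2) has no explicit y dependence, so ∂L/∂y = 0 and the Euler-Lagrange equation gives
    d/dx( y' / sqrt(1 + (y')^2) ) = 0  ⇒  y' / sqrt(1 + (y')^2) = const.
Hence y' is constant, so y(x) is affine.
Fitting the endpoints (-2, -4) and (1, 6):
    slope m = (6 − (-4)) / (1 − (-2)) = 10/3,
    intercept c = (-4) − m·(-2) = 8/3.
Extremal: y(x) = (10/3) x + 8/3.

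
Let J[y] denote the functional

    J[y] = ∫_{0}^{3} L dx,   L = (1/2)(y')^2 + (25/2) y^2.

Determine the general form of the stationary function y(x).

The Lagrangian is L = (1/2)(y')^2 + (25/2) y^2.
∂L/∂y = 25y.
∂L/∂y' = y'.
The Euler-Lagrange equation d/dx(∂L/∂y') − ∂L/∂y = 0 becomes:
    y'' - 25 y = 0
General solution: y(x) = A e^(5x) + B e^(-5x), where A and B are arbitrary constants fixed by the endpoint conditions.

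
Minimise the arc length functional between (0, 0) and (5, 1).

Arc-length functional: J[y] = ∫ sqrt(1 + (y')^2) dx.
Lagrangian L = sqrt(1 + (y')^2) has no explicit y dependence, so ∂L/∂y = 0 and the Euler-Lagrange equation gives
    d/dx( y' / sqrt(1 + (y')^2) ) = 0  ⇒  y' / sqrt(1 + (y')^2) = const.
Hence y' is constant, so y(x) is affine.
Fitting the endpoints (0, 0) and (5, 1):
    slope m = (1 − 0) / (5 − 0) = 1/5,
    intercept c = 0 − m·0 = 0.
Extremal: y(x) = (1/5) x.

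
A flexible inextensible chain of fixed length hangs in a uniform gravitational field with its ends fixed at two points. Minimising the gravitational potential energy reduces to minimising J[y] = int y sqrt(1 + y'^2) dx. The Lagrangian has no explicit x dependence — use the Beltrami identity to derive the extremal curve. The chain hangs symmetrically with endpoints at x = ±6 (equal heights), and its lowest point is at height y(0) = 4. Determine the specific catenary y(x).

The Lagrangian L(y, y') = y sqrt(1 + y'^2) has no explicit x dependence, so the Beltrami identity applies:
    L − y' ∂L/∂y' = C.
Compute ∂L/∂y' = y · y' / sqrt(1 + y'^2). Then
    L − y' ∂L/∂y'
    = y sqrt(1 + y'^2) − y · y'^2 / sqrt(1 + y'^2)
    = y (1 + y'^2 − y'^2) / sqrt(1 + y'^2)
    = y / sqrt(1 + y'^2) = C.
Squaring gives y^2 = C^2 (1 + y'^2), i.e.
    y'^2 = y^2 / C^2 − 1.
Separating variables,
    dy / sqrt(y^2 − C^2) = dx / C,
and integrating gives arccosh(y / C) = (x − a)/C, so
    y(x) = C cosh((x − a)/C),
the catenary. The constants C and a are fixed by the two endpoint conditions (and, for the hanging-chain problem, the length constraint selects C).
Now fit the given data. The endpoints x = ±6 are symmetric at equal height, so the catenary is even about its minimum: a = 0 and y(x) = C cosh(x/C). The lowest point is y(0) = C cosh(0) = C, and we are told y(0) = 4, so C = 4. Therefore
    y(x) = 4 cosh(x/4),
and at the endpoints
    y(±6) = 4 cosh(6/4).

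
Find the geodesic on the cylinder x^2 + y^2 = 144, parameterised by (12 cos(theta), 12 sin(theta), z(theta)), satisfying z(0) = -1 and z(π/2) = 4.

Parameterise the cylinder of radius R = 12 as
    r(θ) = (12 cos θ, 12 sin θ, z(θ)).
The arc-length element is
    ds = sqrt(144 + (dz/dθ)^2) dθ,
so the Lagrangian is L = sqrt(144 + z'^2).
L depends on z' only, not on z or θ, so ∂L/∂z = 0 and
    ∂L/∂z' = z' / sqrt(144 + z'^2).
The Euler-Lagrange equation gives
    d/dθ( z' / sqrt(144 + z'^2) ) = 0,
so z' is constant. Integrating once:
    z(θ) = a θ + b,
a helix on the cylinder (a straight line when the cylinder is unrolled). The constants a, b are determined by the endpoint conditions.
With endpoint conditions z(0) = -1 and z(π/2) = 4: from z(0) = b we get b = -1, and a·π/2 + -1 = 4 gives a = 10/π, so
    z(θ) = (10/π) θ − 1.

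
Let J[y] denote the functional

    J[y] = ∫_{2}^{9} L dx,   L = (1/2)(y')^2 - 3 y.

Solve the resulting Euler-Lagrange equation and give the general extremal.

The Lagrangian is L = (1/2)(y')^2 - 3 y.
∂L/∂y = -3.
∂L/∂y' = y'.
The Euler-Lagrange equation d/dx(∂L/∂y') − ∂L/∂y = 0 becomes:
    y'' + 3 = 0
General solution: y(x) = -(3/2) x^2 + A x + B, where A and B are arbitrary constants fixed by the endpoint conditions.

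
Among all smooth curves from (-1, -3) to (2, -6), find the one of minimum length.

Arc-length functional: J[y] = ∫ sqrt(1 + (y')^2) dx.
Lagrangian L = sqrt(1 + (y')^2) has no explicit y dependence, so ∂L/∂y = 0 and the Euler-Lagrange equation gives
    d/dx( y' / sqrt(1 + (y')^2) ) = 0  ⇒  y' / sqrt(1 + (y')^2) = const.
Hence y' is constant, so y(x) is affine.
Fitting the endpoints (-1, -3) and (2, -6):
    slope m = ((-6) − (-3)) / (2 − (-1)) = -1,
    intercept c = (-3) − m·(-1) = -4.
Extremal: y(x) = -x - 4.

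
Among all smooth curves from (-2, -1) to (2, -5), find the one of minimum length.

Arc-length functional: J[y] = ∫ sqrt(1 + (y')^2) dx.
Lagrangian L = sqrt(1 + (y')^2) has no explicit y dependence, so ∂L/∂y = 0 and the Euler-Lagrange equation gives
    d/dx( y' / sqrt(1 + (y')^2) ) = 0  ⇒  y' / sqrt(1 + (y')^2) = const.
Hence y' is constant, so y(x) is affine.
Fitting the endpoints (-2, -1) and (2, -5):
    slope m = ((-5) − (-1)) / (2 − (-2)) = -1,
    intercept c = (-1) − m·(-2) = -3.
Extremal: y(x) = -x - 3.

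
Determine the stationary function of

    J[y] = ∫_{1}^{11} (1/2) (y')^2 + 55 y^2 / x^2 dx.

The Lagrangian is L = (1/2) (y')^2 + 55 y^2 / x^2.
Compute ∂L/∂y = 110y/x^2, ∂L/∂y' = y'.
The Euler-Lagrange equation d/dx(∂L/∂y') − ∂L/∂y = 0 reduces to
    y'' − 110/x^2 · y = 0  (x > 0).
Its general solution is
    y(x) = A x^11 + B x^(-10),
with A, B fixed by the endpoint conditions.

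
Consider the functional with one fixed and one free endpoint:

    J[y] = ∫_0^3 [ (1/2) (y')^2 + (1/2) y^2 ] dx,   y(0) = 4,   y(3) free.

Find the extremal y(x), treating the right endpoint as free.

The Lagrangian L = (1/2) (y')^2 + (1/2) y^2 gives
    ∂L/∂y = 1 y,   ∂L/∂y' = y'.
Euler-Lagrange: y'' − y = 0.
With k = 1, the general solution is
    y(x) = A cosh(x) + B sinh(x).
Fixed left endpoint y(0) = 4 ⇒ A = 4.
The right endpoint x = 3 is free, so the natural (transversality) condition is ∂L/∂y' |_{x=3} = 0, i.e. y'(3) = 0.
Compute y'(x) = A k sinh(k x) + B k cosh(k x), so
    y'(3) = A k sinh(k·3) + B k cosh(k·3) = 0
    ⇒ B = −A tanh(k·3) = − 4 tanh(1·3).
Therefore the extremal is
    y(x) = 4 cosh(1 x) − 4 tanh(1·3) sinh(1 x).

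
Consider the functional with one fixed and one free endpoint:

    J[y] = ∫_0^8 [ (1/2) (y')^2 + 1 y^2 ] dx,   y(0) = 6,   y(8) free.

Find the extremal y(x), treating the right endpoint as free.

The Lagrangian L = (1/2) (y')^2 + 1 y^2 gives
    ∂L/∂y = 2 y,   ∂L/∂y' = y'.
Euler-Lagrange: y'' − 2 y = 0.
With k = sqrt(2), the general solution is
    y(x) = A cosh(sqrt(2) x) + B sinh(sqrt(2) x).
Fixed left endpoint y(0) = 6 ⇒ A = 6.
The right endpoint x = 8 is free, so the natural (transversality) condition is ∂L/∂y' |_{x=8} = 0, i.e. y'(8) = 0.
Compute y'(x) = A k sinh(k x) + B k cosh(k x), so
    y'(8) = A k sinh(k·8) + B k cosh(k·8) = 0
    ⇒ B = −A tanh(k·8) = − 6 tanh(sqrt(2)·8).
Therefore the extremal is
    y(x) = 6 cosh(sqrt(2) x) − 6 tanh(sqrt(2)·8) sinh(sqrt(2) x).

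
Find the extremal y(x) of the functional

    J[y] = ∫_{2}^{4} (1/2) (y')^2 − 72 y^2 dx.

The Lagrangian is L = (1/2) (y')^2 − 72 y^2.
Compute ∂L/∂y = -144y, ∂L/∂y' = y'.
The Euler-Lagrange equation d/dx(∂L/∂y') − ∂L/∂y = 0 reduces to
    y'' + 144 y = 0.
Its general solution is
    y(x) = A sin(12x) + B cos(12x),
with A, B fixed by the endpoint conditions.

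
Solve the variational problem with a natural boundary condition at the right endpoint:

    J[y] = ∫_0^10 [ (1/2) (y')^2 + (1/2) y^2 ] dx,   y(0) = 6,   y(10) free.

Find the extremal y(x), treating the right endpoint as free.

The Lagrangian L = (1/2) (y')^2 + (1/2) y^2 gives
    ∂L/∂y = 1 y,   ∂L/∂y' = y'.
Euler-Lagrange: y'' − y = 0.
With k = 1, the general solution is
    y(x) = A cosh(x) + B sinh(x).
Fixed left endpoint y(0) = 6 ⇒ A = 6.
The right endpoint x = 10 is free, so the natural (transversality) condition is ∂L/∂y' |_{x=10} = 0, i.e. y'(10) = 0.
Compute y'(x) = A k sinh(k x) + B k cosh(k x), so
    y'(10) = A k sinh(k·10) + B k cosh(k·10) = 0
    ⇒ B = −A tanh(k·10) = − 6 tanh(1·10).
Therefore the extremal is
    y(x) = 6 cosh(1 x) − 6 tanh(1·10) sinh(1 x).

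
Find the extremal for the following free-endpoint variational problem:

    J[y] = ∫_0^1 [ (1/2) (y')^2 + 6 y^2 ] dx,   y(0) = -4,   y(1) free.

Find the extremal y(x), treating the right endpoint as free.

The Lagrangian L = (1/2) (y')^2 + 6 y^2 gives
    ∂L/∂y = 12 y,   ∂L/∂y' = y'.
Euler-Lagrange: y'' − 12 y = 0.
With k = sqrt(12), the general solution is
    y(x) = A cosh(sqrt(12) x) + B sinh(sqrt(12) x).
Fixed left endpoint y(0) = -4 ⇒ A = -4.
The right endpoint x = 1 is free, so the natural (transversality) condition is ∂L/∂y' |_{x=1} = 0, i.e. y'(1) = 0.
Compute y'(x) = A k sinh(k x) + B k cosh(k x), so
    y'(1) = A k sinh(k·1) + B k cosh(k·1) = 0
    ⇒ B = −A tanh(k·1) = 4 tanh(sqrt(12)·1).
Therefore the extremal is
    y(x) = −4 cosh(sqrt(12) x) + 4 tanh(sqrt(12)·1) sinh(sqrt(12) x).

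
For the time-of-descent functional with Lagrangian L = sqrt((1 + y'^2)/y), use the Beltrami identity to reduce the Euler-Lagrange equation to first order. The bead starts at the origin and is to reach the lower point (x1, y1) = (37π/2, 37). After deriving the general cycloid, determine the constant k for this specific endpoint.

The Lagrangian L = sqrt((1 + y'^2) / y) has no explicit x dependence, so the Beltrami identity applies:
    L − y' ∂L/∂y' = C.
Compute ∂L/∂y' = y' / sqrt(y (1 + y'^2)).
Substitute:
    sqrt((1 + y'^2)/y) − y'·y' / sqrt(y (1 + y'^2))
    = (1 + y'^2) / sqrt(y (1 + y'^2)) − y'^2 / sqrt(y (1 + y'^2))
    = 1 / sqrt(y (1 + y'^2)) = C.
Squaring and rearranging gives the first integral
    y (1 + y'^2) = 1/C^2 =: k   (constant).
Solving this first-order ODE by the substitution
    y = (k/2)(1 − cos θ)
yields the cycloid parameterisation
    x(θ) = (k/2)(θ − sin θ),   y(θ) = (k/2)(1 − cos θ).
The constant k is fixed by the endpoint condition.
Now fit the given lower endpoint (x1, y1) = (37π/2, 37). At the bottom of the first arch (θ = π), the parametric equations give
    y(π) = (k/2)(1 − cos π) = k,
    x(π) = (k/2)(π − sin π) = kπ/2.
Matching y(π) = 37 gives k = 37, consistent with x(π) = 37π/2. Therefore the specific cycloid is
    x(θ) = (37/2)(θ − sin θ),   y(θ) = (37/2)(1 − cos θ).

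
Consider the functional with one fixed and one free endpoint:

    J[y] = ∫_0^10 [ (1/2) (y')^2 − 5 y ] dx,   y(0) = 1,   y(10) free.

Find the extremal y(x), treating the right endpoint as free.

The Lagrangian L = (1/2) (y')^2 − 5 y gives
    ∂L/∂y = −5,   ∂L/∂y' = y'.
Euler-Lagrange: d/dx(y') − (−5) = 0, i.e. y'' + 5 = 0, so
    y(x) = −(5/2) x^2 + C1 x + C2.
Fixed left endpoint y(0) = 1 ⇒ C2 = 1.
The right endpoint x = 10 is free, so the natural (transversality) condition is ∂L/∂y' |_{x=10} = 0, i.e. y'(10) = 0.
Compute y'(x) = −5 x + C1, so y'(10) = −50 + C1 = 0 ⇒ C1 = 50.
Therefore the extremal is
    y(x) = −(5/2) x^2 + 50 x + 1.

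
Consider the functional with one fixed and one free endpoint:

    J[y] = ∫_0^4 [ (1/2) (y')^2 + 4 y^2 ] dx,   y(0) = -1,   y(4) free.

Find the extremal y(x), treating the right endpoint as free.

The Lagrangian L = (1/2) (y')^2 + 4 y^2 gives
    ∂L/∂y = 8 y,   ∂L/∂y' = y'.
Euler-Lagrange: y'' − 8 y = 0.
With k = sqrt(8), the general solution is
    y(x) = A cosh(sqrt(8) x) + B sinh(sqrt(8) x).
Fixed left endpoint y(0) = -1 ⇒ A = -1.
The right endpoint x = 4 is free, so the natural (transversality) condition is ∂L/∂y' |_{x=4} = 0, i.e. y'(4) = 0.
Compute y'(x) = A k sinh(k x) + B k cosh(k x), so
    y'(4) = A k sinh(k·4) + B k cosh(k·4) = 0
    ⇒ B = −A tanh(k·4) = tanh(sqrt(8)·4).
Therefore the extremal is
    y(x) = −cosh(sqrt(8) x) + tanh(sqrt(8)·4) sinh(sqrt(8) x).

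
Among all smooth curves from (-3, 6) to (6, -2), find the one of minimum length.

Arc-length functional: J[y] = ∫ sqrt(1 + (y')^2) dx.
Lagrangian L = sqrt(1 + (y')^2) has no explicit y dependence, so ∂L/∂y = 0 and the Euler-Lagrange equation gives
    d/dx( y' / sqrt(1 + (y')^2) ) = 0  ⇒  y' / sqrt(1 + (y')^2) = const.
Hence y' is constant, so y(x) is affine.
Fitting the endpoints (-3, 6) and (6, -2):
    slope m = ((-2) − 6) / (6 − (-3)) = -8/9,
    intercept c = 6 − m·(-3) = 10/3.
Extremal: y(x) = (-8/9) x + 10/3.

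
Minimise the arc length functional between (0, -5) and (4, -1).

Arc-length functional: J[y] = ∫ sqrt(1 + (y')^2) dx.
Lagrangian L = sqrt(1 + (y')^2) has no explicit y dependence, so ∂L/∂y = 0 and the Euler-Lagrange equation gives
    d/dx( y' / sqrt(1 + (y')^2) ) = 0  ⇒  y' / sqrt(1 + (y')^2) = const.
Hence y' is constant, so y(x) is affine.
Fitting the endpoints (0, -5) and (4, -1):
    slope m = ((-1) − (-5)) / (4 − 0) = 1,
    intercept c = (-5) − m·0 = -5.
Extremal: y(x) = x - 5.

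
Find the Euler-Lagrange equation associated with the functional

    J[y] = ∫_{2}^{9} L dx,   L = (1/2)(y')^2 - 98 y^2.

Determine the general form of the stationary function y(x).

The Lagrangian is L = (1/2)(y')^2 - 98 y^2.
∂L/∂y = -196y.
∂L/∂y' = y'.
The Euler-Lagrange equation d/dx(∂L/∂y') − ∂L/∂y = 0 becomes:
    y'' + 196 y = 0
General solution: y(x) = A sin(14x) + B cos(14x), where A and B are arbitrary constants fixed by the endpoint conditions.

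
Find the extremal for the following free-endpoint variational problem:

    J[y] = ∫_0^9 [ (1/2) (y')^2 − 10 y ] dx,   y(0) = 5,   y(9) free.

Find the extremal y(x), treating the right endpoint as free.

The Lagrangian L = (1/2) (y')^2 − 10 y gives
    ∂L/∂y = −10,   ∂L/∂y' = y'.
Euler-Lagrange: d/dx(y') − (−10) = 0, i.e. y'' + 10 = 0, so
    y(x) = −(10/2) x^2 + C1 x + C2.
Fixed left endpoint y(0) = 5 ⇒ C2 = 5.
The right endpoint x = 9 is free, so the natural (transversality) condition is ∂L/∂y' |_{x=9} = 0, i.e. y'(9) = 0.
Compute y'(x) = −10 x + C1, so y'(9) = −90 + C1 = 0 ⇒ C1 = 90.
Therefore the extremal is
    y(x) = −5 x^2 + 90 x + 5.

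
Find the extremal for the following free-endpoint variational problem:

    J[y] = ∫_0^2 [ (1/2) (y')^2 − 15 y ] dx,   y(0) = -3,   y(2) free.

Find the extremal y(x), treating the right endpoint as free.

The Lagrangian L = (1/2) (y')^2 − 15 y gives
    ∂L/∂y = −15,   ∂L/∂y' = y'.
Euler-Lagrange: d/dx(y') − (−15) = 0, i.e. y'' + 15 = 0, so
    y(x) = −(15/2) x^2 + C1 x + C2.
Fixed left endpoint y(0) = -3 ⇒ C2 = -3.
The right endpoint x = 2 is free, so the natural (transversality) condition is ∂L/∂y' |_{x=2} = 0, i.e. y'(2) = 0.
Compute y'(x) = −15 x + C1, so y'(2) = −30 + C1 = 0 ⇒ C1 = 30.
Therefore the extremal is
    y(x) = −(15/2) x^2 + 30 x − 3.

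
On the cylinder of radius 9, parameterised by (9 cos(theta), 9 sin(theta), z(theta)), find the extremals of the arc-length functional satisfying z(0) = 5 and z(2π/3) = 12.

Parameterise the cylinder of radius R = 9 as
    r(θ) = (9 cos θ, 9 sin θ, z(θ)).
The arc-length element is
    ds = sqrt(81 + (dz/dθ)^2) dθ,
so the Lagrangian is L = sqrt(81 + z'^2).
L depends on z' only, not on z or θ, so ∂L/∂z = 0 and
    ∂L/∂z' = z' / sqrt(81 + z'^2).
The Euler-Lagrange equation gives
    d/dθ( z' / sqrt(81 + z'^2) ) = 0,
so z' is constant. Integrating once:
    z(θ) = a θ + b,
a helix on the cylinder (a straight line when the cylinder is unrolled). The constants a, b are determined by the endpoint conditions.
With endpoint conditions z(0) = 5 and z(2π/3) = 12: from z(0) = b we get b = 5, and a·2π/3 + 5 = 12 gives a = 21/(2π), so
    z(θ) = (21/(2π)) θ + 5.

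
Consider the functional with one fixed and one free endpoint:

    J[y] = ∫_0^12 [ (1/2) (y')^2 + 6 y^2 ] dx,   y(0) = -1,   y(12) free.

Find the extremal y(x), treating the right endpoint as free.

The Lagrangian L = (1/2) (y')^2 + 6 y^2 gives
    ∂L/∂y = 12 y,   ∂L/∂y' = y'.
Euler-Lagrange: y'' − 12 y = 0.
With k = sqrt(12), the general solution is
    y(x) = A cosh(sqrt(12) x) + B sinh(sqrt(12) x).
Fixed left endpoint y(0) = -1 ⇒ A = -1.
The right endpoint x = 12 is free, so the natural (transversality) condition is ∂L/∂y' |_{x=12} = 0, i.e. y'(12) = 0.
Compute y'(x) = A k sinh(k x) + B k cosh(k x), so
    y'(12) = A k sinh(k·12) + B k cosh(k·12) = 0
    ⇒ B = −A tanh(k·12) = tanh(sqrt(12)·12).
Therefore the extremal is
    y(x) = −cosh(sqrt(12) x) + tanh(sqrt(12)·12) sinh(sqrt(12) x).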